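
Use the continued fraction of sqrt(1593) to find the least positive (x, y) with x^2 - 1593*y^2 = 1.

First expand sqrt(1593) as a continued fraction. With x_i = (sqrt(1593) + m_i)/d_i and (m_0, d_0) = (0, 1): a_0 = floor(sqrt(1593)) = 39, since 39^2 = 1521 <= 1593 < 1600 = 40^2.
Iterate m_{i+1} = d_i*a_i - m_i, d_{i+1} = (1593 - m_{i+1}^2)/d_i, a_{i+1} = floor((a_0 + m_{i+1})/d_{i+1}):
  m_1 = 1*39 - 0 = 39, d_1 = (1593 - 39^2)/1 = 72/1 = 72, a_1 = floor((39 + 39)/72) = 1.
  m_2 = 72*1 - 39 = 33, d_2 = (1593 - 33^2)/72 = 504/72 = 7, a_2 = floor((39 + 33)/7) = 10.
  m_3 = 7*10 - 33 = 37, d_3 = (1593 - 37^2)/7 = 224/7 = 32, a_3 = floor((39 + 37)/32) = 2.
  m_4 = 32*2 - 37 = 27, d_4 = (1593 - 27^2)/32 = 864/32 = 27, a_4 = floor((39 + 27)/27) = 2.
  m_5 = 27*2 - 27 = 27, d_5 = (1593 - 27^2)/27 = 864/27 = 32, a_5 = floor((39 + 27)/32) = 2.
  m_6 = 32*2 - 27 = 37, d_6 = (1593 - 37^2)/32 = 224/32 = 7, a_6 = floor((39 + 37)/7) = 10.
  m_7 = 7*10 - 37 = 33, d_7 = (1593 - 33^2)/7 = 504/7 = 72, a_7 = floor((39 + 33)/72) = 1.
  m_8 = 72*1 - 33 = 39, d_8 = (1593 - 39^2)/72 = 72/72 = 1, a_8 = floor((39 + 39)/1) = 78.
  m_9 = 1*78 - 39 = 39, d_9 = (1593 - 39^2)/1 = 72/1 = 72: (m_9, d_9) = (m_1, d_1) = (39, 72), so from here the quotients repeat a_1, ..., a_8; the period length is 8.
So sqrt(1593) = [39; (1, 10, 2, 2, 2, 10, 1, 78)] with period length k = 8.
k is even, so the fundamental solution of x^2 - 1593y^2 = 1 is (p_{k-1}, q_{k-1}) = (p_7, q_7); compute convergents through index 7.
Convergents (p_i = a_i*p_{i-1} + p_{i-2}, q_i = a_i*q_{i-1} + q_{i-2} with p_{-2}=0, p_{-1}=1, q_{-2}=1, q_{-1}=0):
  i=0: a_0=39, p_0 = 39*1 + 0 = 39, q_0 = 39*0 + 1 = 1.
  i=1: a_1=1, p_1 = 1*39 + 1 = 40, q_1 = 1*1 + 0 = 1.
  i=2: a_2=10, p_2 = 10*40 + 39 = 439, q_2 = 10*1 + 1 = 11.
  i=3: a_3=2, p_3 = 2*439 + 40 = 918, q_3 = 2*11 + 1 = 23.
  i=4: a_4=2, p_4 = 2*918 + 439 = 2275, q_4 = 2*23 + 11 = 57.
  i=5: a_5=2, p_5 = 2*2275 + 918 = 5468, q_5 = 2*57 + 23 = 137.
  i=6: a_6=10, p_6 = 10*5468 + 2275 = 56955, q_6 = 10*137 + 57 = 1427.
  i=7: a_7=1, p_7 = 1*56955 + 5468 = 62423, q_7 = 1*1427 + 137 = 1564.
Check: 62423^2 - 1593*1564^2 = 3896630929 - 3896630928 = 1, so (x, y) = (62423, 1564) solves the equation, and by the theorem it is the least positive solution.

(x, y) = (62423, 1564)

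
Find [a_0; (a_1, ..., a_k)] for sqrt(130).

Write x_i = (sqrt(130) + m_i)/d_i with (m_0, d_0) = (0, 1). a_0 = floor(sqrt(130)) = 11, since 11^2 = 121 <= 130 < 144 = 12^2.
Iterate m_{i+1} = d_i*a_i - m_i, d_{i+1} = (130 - m_{i+1}^2)/d_i, a_{i+1} = floor((a_0 + m_{i+1})/d_{i+1}):
  m_1 = 1*11 - 0 = 11, d_1 = (130 - 11^2)/1 = 9/1 = 9, a_1 = floor((11 + 11)/9) = 2.
  m_2 = 9*2 - 11 = 7, d_2 = (130 - 7^2)/9 = 81/9 = 9, a_2 = floor((11 + 7)/9) = 2.
  m_3 = 9*2 - 7 = 11, d_3 = (130 - 11^2)/9 = 9/9 = 1, a_3 = floor((11 + 11)/1) = 22.
  m_4 = 1*22 - 11 = 11, d_4 = (130 - 11^2)/1 = 9/1 = 9: (m_4, d_4) = (m_1, d_1) = (11, 9), so from here the quotients repeat a_1, ..., a_3; the period length is 3.
Hence the expansion of sqrt(130) is a_0 = 11 followed by the repeating block 2, 2, 22 (period 3).

[11; (2, 2, 22)]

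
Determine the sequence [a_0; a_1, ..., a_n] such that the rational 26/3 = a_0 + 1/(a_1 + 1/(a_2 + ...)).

Run the Euclidean algorithm on 26 and 3; the successive quotients are the partial quotients a_0, a_1, ... (each step inverts the fractional part left over by the previous one):
  26 = 8*3 + 2, so a_0 = 8.
  3 = 1*2 + 1, so a_1 = 1.
  2 = 2*1 + 0, so a_2 = 2.
The remainder reaches 0 after 3 divisions, so the expansion has 3 partial quotients, read off in order.

[8; 1, 2]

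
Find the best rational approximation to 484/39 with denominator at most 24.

Expand x = 484/39 as a continued fraction with the Euclidean algorithm:
  484 = 12*39 + 16, so a_0 = 12.
  39 = 2*16 + 7, so a_1 = 2.
  16 = 2*7 + 2, so a_2 = 2.
  7 = 3*2 + 1, so a_3 = 3.
  2 = 2*1 + 0, so a_4 = 2.
so x = [12; 2, 2, 3, 2].
Convergents (p_i = a_i*p_{i-1} + p_{i-2}, q_i = a_i*q_{i-1} + q_{i-2} with p_{-2}=0, p_{-1}=1, q_{-2}=1, q_{-1}=0), until the denominator exceeds 24:
  i=0: a_0=12, p_0 = 12*1 + 0 = 12, q_0 = 12*0 + 1 = 1.
  i=1: a_1=2, p_1 = 2*12 + 1 = 25, q_1 = 2*1 + 0 = 2.
  i=2: a_2=2, p_2 = 2*25 + 12 = 62, q_2 = 2*2 + 1 = 5.
  i=3: a_3=3, p_3 = 3*62 + 25 = 211, q_3 = 3*5 + 2 = 17.
  i=4: a_4=2, p_4 = 2*211 + 62 = 484, q_4 = 2*17 + 5 = 39.
q_4 = 39 > 24, so the last convergent with denominator <= 24 is p_3/q_3 = 211/17.
The closest fraction with denominator <= 24 is either p_3/q_3 or the intermediate fraction (k*p_3 + p_2)/(k*q_3 + q_2) with the largest k >= 1 whose denominator stays <= 24; these approach x as k grows, and every other convergent or intermediate fraction in range is farther away.
Largest k: floor((24 - q_2)/q_3) = floor((24 - 5)/17) = 1.
That gives (1*211 + 62)/(1*17 + 5) = 273/22.
Compare the errors: |x - 211/17| = |484*17 - 211*39|/(39*17) = 1/663, and |x - 273/22| = |484*22 - 273*39|/(39*22) = 1/858.
Cross-multiplying, 1*663 = 663 < 858 = 1*858, so 1/858 is smaller: the intermediate fraction 273/22 is closer to x than 211/17.

273/22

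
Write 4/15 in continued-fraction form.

Run the Euclidean algorithm on 4 and 15; the successive quotients are the partial quotients a_0, a_1, ... (each step inverts the fractional part left over by the previous one):
  4 = 0*15 + 4, so a_0 = 0.
  15 = 3*4 + 3, so a_1 = 3.
  4 = 1*3 + 1, so a_2 = 1.
  3 = 3*1 + 0, so a_3 = 3.
The remainder reaches 0 after 4 divisions, so the expansion has 4 partial quotients, read off in order.

[0; 3, 1, 3]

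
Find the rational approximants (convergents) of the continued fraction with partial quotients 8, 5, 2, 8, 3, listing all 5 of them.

Using the convergent recurrence p_i = a_i*p_{i-1} + p_{i-2}, q_i = a_i*q_{i-1} + q_{i-2} with p_{-2}=0, p_{-1}=1, q_{-2}=1, q_{-1}=0:
  i=0: a_0=8, p_0 = 8*1 + 0 = 8, q_0 = 8*0 + 1 = 1.
  i=1: a_1=5, p_1 = 5*8 + 1 = 41, q_1 = 5*1 + 0 = 5.
  i=2: a_2=2, p_2 = 2*41 + 8 = 90, q_2 = 2*5 + 1 = 11.
  i=3: a_3=8, p_3 = 8*90 + 41 = 761, q_3 = 8*11 + 5 = 93.
  i=4: a_4=3, p_4 = 3*761 + 90 = 2373, q_4 = 3*93 + 11 = 290.

8/1, 41/5, 90/11, 761/93, 2373/290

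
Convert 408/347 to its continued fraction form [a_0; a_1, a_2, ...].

[1; 5, 1, 2, 4, 1, 3]

Run the Euclidean algorithm on 408 and 347; the successive quotients are the partial quotients a_0, a_1, ... (each step inverts the fractional part left over by the previous one):
  408 = 1*347 + 61, so a_0 = 1.
  347 = 5*61 + 42, so a_1 = 5.
  61 = 1*42 + 19, so a_2 = 1.
  42 = 2*19 + 4, so a_3 = 2.
  19 = 4*4 + 3, so a_4 = 4.
  4 = 1*3 + 1, so a_5 = 1.
  3 = 3*1 + 0, so a_6 = 3.
The remainder reaches 0 after 7 divisions, so the expansion has 7 partial quotients, read off in order.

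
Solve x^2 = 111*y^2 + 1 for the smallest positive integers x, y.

First expand sqrt(111) as a continued fraction. With x_i = (sqrt(111) + m_i)/d_i and (m_0, d_0) = (0, 1): a_0 = floor(sqrt(111)) = 10, since 10^2 = 100 <= 111 < 121 = 11^2.
Iterate m_{i+1} = d_i*a_i - m_i, d_{i+1} = (111 - m_{i+1}^2)/d_i, a_{i+1} = floor((a_0 + m_{i+1})/d_{i+1}):
  m_1 = 1*10 - 0 = 10, d_1 = (111 - 10^2)/1 = 11/1 = 11, a_1 = floor((10 + 10)/11) = 1.
  m_2 = 11*1 - 10 = 1, d_2 = (111 - 1^2)/11 = 110/11 = 10, a_2 = floor((10 + 1)/10) = 1.
  m_3 = 10*1 - 1 = 9, d_3 = (111 - 9^2)/10 = 30/10 = 3, a_3 = floor((10 + 9)/3) = 6.
  m_4 = 3*6 - 9 = 9, d_4 = (111 - 9^2)/3 = 30/3 = 10, a_4 = floor((10 + 9)/10) = 1.
  m_5 = 10*1 - 9 = 1, d_5 = (111 - 1^2)/10 = 110/10 = 11, a_5 = floor((10 + 1)/11) = 1.
  m_6 = 11*1 - 1 = 10, d_6 = (111 - 10^2)/11 = 11/11 = 1, a_6 = floor((10 + 10)/1) = 20.
  m_7 = 1*20 - 10 = 10, d_7 = (111 - 10^2)/1 = 11/1 = 11: (m_7, d_7) = (m_1, d_1) = (10, 11), so from here the quotients repeat a_1, ..., a_6; the period length is 6.
So sqrt(111) = [10; (1, 1, 6, 1, 1, 20)] with period length k = 6.
k is even, so the fundamental solution of x^2 - 111y^2 = 1 is (p_{k-1}, q_{k-1}) = (p_5, q_5); compute convergents through index 5.
Convergents (p_i = a_i*p_{i-1} + p_{i-2}, q_i = a_i*q_{i-1} + q_{i-2} with p_{-2}=0, p_{-1}=1, q_{-2}=1, q_{-1}=0):
  i=0: a_0=10, p_0 = 10*1 + 0 = 10, q_0 = 10*0 + 1 = 1.
  i=1: a_1=1, p_1 = 1*10 + 1 = 11, q_1 = 1*1 + 0 = 1.
  i=2: a_2=1, p_2 = 1*11 + 10 = 21, q_2 = 1*1 + 1 = 2.
  i=3: a_3=6, p_3 = 6*21 + 11 = 137, q_3 = 6*2 + 1 = 13.
  i=4: a_4=1, p_4 = 1*137 + 21 = 158, q_4 = 1*13 + 2 = 15.
  i=5: a_5=1, p_5 = 1*158 + 137 = 295, q_5 = 1*15 + 13 = 28.
Check: 295^2 - 111*28^2 = 87025 - 87024 = 1, so (x, y) = (295, 28) solves the equation, and by the theorem it is the least positive solution.

(x, y) = (295, 28)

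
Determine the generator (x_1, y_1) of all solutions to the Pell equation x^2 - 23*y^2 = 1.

First expand sqrt(23) as a continued fraction. With x_i = (sqrt(23) + m_i)/d_i and (m_0, d_0) = (0, 1): a_0 = floor(sqrt(23)) = 4, since 4^2 = 16 <= 23 < 25 = 5^2.
Iterate m_{i+1} = d_i*a_i - m_i, d_{i+1} = (23 - m_{i+1}^2)/d_i, a_{i+1} = floor((a_0 + m_{i+1})/d_{i+1}):
  m_1 = 1*4 - 0 = 4, d_1 = (23 - 4^2)/1 = 7/1 = 7, a_1 = floor((4 + 4)/7) = 1.
  m_2 = 7*1 - 4 = 3, d_2 = (23 - 3^2)/7 = 14/7 = 2, a_2 = floor((4 + 3)/2) = 3.
  m_3 = 2*3 - 3 = 3, d_3 = (23 - 3^2)/2 = 14/2 = 7, a_3 = floor((4 + 3)/7) = 1.
  m_4 = 7*1 - 3 = 4, d_4 = (23 - 4^2)/7 = 7/7 = 1, a_4 = floor((4 + 4)/1) = 8.
  m_5 = 1*8 - 4 = 4, d_5 = (23 - 4^2)/1 = 7/1 = 7: (m_5, d_5) = (m_1, d_1) = (4, 7), so from here the quotients repeat a_1, ..., a_4; the period length is 4.
So sqrt(23) = [4; (1, 3, 1, 8)] with period length k = 4.
k is even, so the fundamental solution of x^2 - 23y^2 = 1 is (p_{k-1}, q_{k-1}) = (p_3, q_3); compute convergents through index 3.
Convergents (p_i = a_i*p_{i-1} + p_{i-2}, q_i = a_i*q_{i-1} + q_{i-2} with p_{-2}=0, p_{-1}=1, q_{-2}=1, q_{-1}=0):
  i=0: a_0=4, p_0 = 4*1 + 0 = 4, q_0 = 4*0 + 1 = 1.
  i=1: a_1=1, p_1 = 1*4 + 1 = 5, q_1 = 1*1 + 0 = 1.
  i=2: a_2=3, p_2 = 3*5 + 4 = 19, q_2 = 3*1 + 1 = 4.
  i=3: a_3=1, p_3 = 1*19 + 5 = 24, q_3 = 1*4 + 1 = 5.
Check: 24^2 - 23*5^2 = 576 - 575 = 1, so (x, y) = (24, 5) solves the equation, and by the theorem it is the least positive solution.

(x, y) = (24, 5)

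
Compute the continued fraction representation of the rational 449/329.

Run the Euclidean algorithm on 449 and 329; the successive quotients are the partial quotients a_0, a_1, ... (each step inverts the fractional part left over by the previous one):
  449 = 1*329 + 120, so a_0 = 1.
  329 = 2*120 + 89, so a_1 = 2.
  120 = 1*89 + 31, so a_2 = 1.
  89 = 2*31 + 27, so a_3 = 2.
  31 = 1*27 + 4, so a_4 = 1.
  27 = 6*4 + 3, so a_5 = 6.
  4 = 1*3 + 1, so a_6 = 1.
  3 = 3*1 + 0, so a_7 = 3.
The remainder reaches 0 after 8 divisions, so the expansion has 8 partial quotients, read off in order.

[1; 2, 1, 2, 1, 6, 1, 3]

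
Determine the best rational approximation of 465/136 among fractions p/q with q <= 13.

41/12

Expand x = 465/136 as a continued fraction with the Euclidean algorithm:
  465 = 3*136 + 57, so a_0 = 3.
  136 = 2*57 + 22, so a_1 = 2.
  57 = 2*22 + 13, so a_2 = 2.
  22 = 1*13 + 9, so a_3 = 1.
  13 = 1*9 + 4, so a_4 = 1.
  9 = 2*4 + 1, so a_5 = 2.
  4 = 4*1 + 0, so a_6 = 4.
so x = [3; 2, 2, 1, 1, 2, 4].
Convergents (p_i = a_i*p_{i-1} + p_{i-2}, q_i = a_i*q_{i-1} + q_{i-2} with p_{-2}=0, p_{-1}=1, q_{-2}=1, q_{-1}=0), until the denominator exceeds 13:
  i=0: a_0=3, p_0 = 3*1 + 0 = 3, q_0 = 3*0 + 1 = 1.
  i=1: a_1=2, p_1 = 2*3 + 1 = 7, q_1 = 2*1 + 0 = 2.
  i=2: a_2=2, p_2 = 2*7 + 3 = 17, q_2 = 2*2 + 1 = 5.
  i=3: a_3=1, p_3 = 1*17 + 7 = 24, q_3 = 1*5 + 2 = 7.
  i=4: a_4=1, p_4 = 1*24 + 17 = 41, q_4 = 1*7 + 5 = 12.
  i=5: a_5=2, p_5 = 2*41 + 24 = 106, q_5 = 2*12 + 7 = 31.
q_5 = 31 > 13, so the last convergent with denominator <= 13 is p_4/q_4 = 41/12.
The closest fraction with denominator <= 13 is either p_4/q_4 or the intermediate fraction (k*p_4 + p_3)/(k*q_4 + q_3) with the largest k >= 1 whose denominator stays <= 13; these approach x as k grows, and every other convergent or intermediate fraction in range is farther away.
Largest k: floor((13 - q_3)/q_4) = floor((13 - 7)/12) = 0.
Since k = 0, no intermediate fraction beyond p_4/q_4 has denominator <= 13, so the convergent 41/12 is the closest (its error is |465*12 - 41*136|/(136*12) = 4/1632).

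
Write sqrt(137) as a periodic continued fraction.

Write x_i = (sqrt(137) + m_i)/d_i with (m_0, d_0) = (0, 1). a_0 = floor(sqrt(137)) = 11, since 11^2 = 121 <= 137 < 144 = 12^2.
Iterate m_{i+1} = d_i*a_i - m_i, d_{i+1} = (137 - m_{i+1}^2)/d_i, a_{i+1} = floor((a_0 + m_{i+1})/d_{i+1}):
  m_1 = 1*11 - 0 = 11, d_1 = (137 - 11^2)/1 = 16/1 = 16, a_1 = floor((11 + 11)/16) = 1.
  m_2 = 16*1 - 11 = 5, d_2 = (137 - 5^2)/16 = 112/16 = 7, a_2 = floor((11 + 5)/7) = 2.
  m_3 = 7*2 - 5 = 9, d_3 = (137 - 9^2)/7 = 56/7 = 8, a_3 = floor((11 + 9)/8) = 2.
  m_4 = 8*2 - 9 = 7, d_4 = (137 - 7^2)/8 = 88/8 = 11, a_4 = floor((11 + 7)/11) = 1.
  m_5 = 11*1 - 7 = 4, d_5 = (137 - 4^2)/11 = 121/11 = 11, a_5 = floor((11 + 4)/11) = 1.
  m_6 = 11*1 - 4 = 7, d_6 = (137 - 7^2)/11 = 88/11 = 8, a_6 = floor((11 + 7)/8) = 2.
  m_7 = 8*2 - 7 = 9, d_7 = (137 - 9^2)/8 = 56/8 = 7, a_7 = floor((11 + 9)/7) = 2.
  m_8 = 7*2 - 9 = 5, d_8 = (137 - 5^2)/7 = 112/7 = 16, a_8 = floor((11 + 5)/16) = 1.
  m_9 = 16*1 - 5 = 11, d_9 = (137 - 11^2)/16 = 16/16 = 1, a_9 = floor((11 + 11)/1) = 22.
  m_10 = 1*22 - 11 = 11, d_10 = (137 - 11^2)/1 = 16/1 = 16: (m_10, d_10) = (m_1, d_1) = (11, 16), so from here the quotients repeat a_1, ..., a_9; the period length is 9.
Hence the expansion of sqrt(137) is a_0 = 11 followed by the repeating block 1, 2, 2, 1, 1, 2, 2, 1, 22 (period 9).

[11; (1, 2, 2, 1, 1, 2, 2, 1, 22)]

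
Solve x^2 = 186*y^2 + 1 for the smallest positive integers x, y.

(x, y) = (7501, 550)

First expand sqrt(186) as a continued fraction. With x_i = (sqrt(186) + m_i)/d_i and (m_0, d_0) = (0, 1): a_0 = floor(sqrt(186)) = 13, since 13^2 = 169 <= 186 < 196 = 14^2.
Iterate m_{i+1} = d_i*a_i - m_i, d_{i+1} = (186 - m_{i+1}^2)/d_i, a_{i+1} = floor((a_0 + m_{i+1})/d_{i+1}):
  m_1 = 1*13 - 0 = 13, d_1 = (186 - 13^2)/1 = 17/1 = 17, a_1 = floor((13 + 13)/17) = 1.
  m_2 = 17*1 - 13 = 4, d_2 = (186 - 4^2)/17 = 170/17 = 10, a_2 = floor((13 + 4)/10) = 1.
  m_3 = 10*1 - 4 = 6, d_3 = (186 - 6^2)/10 = 150/10 = 15, a_3 = floor((13 + 6)/15) = 1.
  m_4 = 15*1 - 6 = 9, d_4 = (186 - 9^2)/15 = 105/15 = 7, a_4 = floor((13 + 9)/7) = 3.
  m_5 = 7*3 - 9 = 12, d_5 = (186 - 12^2)/7 = 42/7 = 6, a_5 = floor((13 + 12)/6) = 4.
  m_6 = 6*4 - 12 = 12, d_6 = (186 - 12^2)/6 = 42/6 = 7, a_6 = floor((13 + 12)/7) = 3.
  m_7 = 7*3 - 12 = 9, d_7 = (186 - 9^2)/7 = 105/7 = 15, a_7 = floor((13 + 9)/15) = 1.
  m_8 = 15*1 - 9 = 6, d_8 = (186 - 6^2)/15 = 150/15 = 10, a_8 = floor((13 + 6)/10) = 1.
  m_9 = 10*1 - 6 = 4, d_9 = (186 - 4^2)/10 = 170/10 = 17, a_9 = floor((13 + 4)/17) = 1.
  m_10 = 17*1 - 4 = 13, d_10 = (186 - 13^2)/17 = 17/17 = 1, a_10 = floor((13 + 13)/1) = 26.
  m_11 = 1*26 - 13 = 13, d_11 = (186 - 13^2)/1 = 17/1 = 17: (m_11, d_11) = (m_1, d_1) = (13, 17), so from here the quotients repeat a_1, ..., a_10; the period length is 10.
So sqrt(186) = [13; (1, 1, 1, 3, 4, 3, 1, 1, 1, 26)] with period length k = 10.
k is even, so the fundamental solution of x^2 - 186y^2 = 1 is (p_{k-1}, q_{k-1}) = (p_9, q_9); compute convergents through index 9.
Convergents (p_i = a_i*p_{i-1} + p_{i-2}, q_i = a_i*q_{i-1} + q_{i-2} with p_{-2}=0, p_{-1}=1, q_{-2}=1, q_{-1}=0):
  i=0: a_0=13, p_0 = 13*1 + 0 = 13, q_0 = 13*0 + 1 = 1.
  i=1: a_1=1, p_1 = 1*13 + 1 = 14, q_1 = 1*1 + 0 = 1.
  i=2: a_2=1, p_2 = 1*14 + 13 = 27, q_2 = 1*1 + 1 = 2.
  i=3: a_3=1, p_3 = 1*27 + 14 = 41, q_3 = 1*2 + 1 = 3.
  i=4: a_4=3, p_4 = 3*41 + 27 = 150, q_4 = 3*3 + 2 = 11.
  i=5: a_5=4, p_5 = 4*150 + 41 = 641, q_5 = 4*11 + 3 = 47.
  i=6: a_6=3, p_6 = 3*641 + 150 = 2073, q_6 = 3*47 + 11 = 152.
  i=7: a_7=1, p_7 = 1*2073 + 641 = 2714, q_7 = 1*152 + 47 = 199.
  i=8: a_8=1, p_8 = 1*2714 + 2073 = 4787, q_8 = 1*199 + 152 = 351.
  i=9: a_9=1, p_9 = 1*4787 + 2714 = 7501, q_9 = 1*351 + 199 = 550.
Check: 7501^2 - 186*550^2 = 56265001 - 56265000 = 1, so (x, y) = (7501, 550) solves the equation, and by the theorem it is the least positive solution.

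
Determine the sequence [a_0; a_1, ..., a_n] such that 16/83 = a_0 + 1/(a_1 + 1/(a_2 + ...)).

Run the Euclidean algorithm on 16 and 83; the successive quotients are the partial quotients a_0, a_1, ... (each step inverts the fractional part left over by the previous one):
  16 = 0*83 + 16, so a_0 = 0.
  83 = 5*16 + 3, so a_1 = 5.
  16 = 5*3 + 1, so a_2 = 5.
  3 = 3*1 + 0, so a_3 = 3.
The remainder reaches 0 after 4 divisions, so the expansion has 4 partial quotients, read off in order.

[0; 5, 5, 3]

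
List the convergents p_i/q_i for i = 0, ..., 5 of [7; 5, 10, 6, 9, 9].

Using the convergent recurrence p_i = a_i*p_{i-1} + p_{i-2}, q_i = a_i*q_{i-1} + q_{i-2} with p_{-2}=0, p_{-1}=1, q_{-2}=1, q_{-1}=0:
  i=0: a_0=7, p_0 = 7*1 + 0 = 7, q_0 = 7*0 + 1 = 1.
  i=1: a_1=5, p_1 = 5*7 + 1 = 36, q_1 = 5*1 + 0 = 5.
  i=2: a_2=10, p_2 = 10*36 + 7 = 367, q_2 = 10*5 + 1 = 51.
  i=3: a_3=6, p_3 = 6*367 + 36 = 2238, q_3 = 6*51 + 5 = 311.
  i=4: a_4=9, p_4 = 9*2238 + 367 = 20509, q_4 = 9*311 + 51 = 2850.
  i=5: a_5=9, p_5 = 9*20509 + 2238 = 186819, q_5 = 9*2850 + 311 = 25961.

7/1, 36/5, 367/51, 2238/311, 20509/2850, 186819/25961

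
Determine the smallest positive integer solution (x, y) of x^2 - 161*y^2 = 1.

First expand sqrt(161) as a continued fraction. With x_i = (sqrt(161) + m_i)/d_i and (m_0, d_0) = (0, 1): a_0 = floor(sqrt(161)) = 12, since 12^2 = 144 <= 161 < 169 = 13^2.
Iterate m_{i+1} = d_i*a_i - m_i, d_{i+1} = (161 - m_{i+1}^2)/d_i, a_{i+1} = floor((a_0 + m_{i+1})/d_{i+1}):
  m_1 = 1*12 - 0 = 12, d_1 = (161 - 12^2)/1 = 17/1 = 17, a_1 = floor((12 + 12)/17) = 1.
  m_2 = 17*1 - 12 = 5, d_2 = (161 - 5^2)/17 = 136/17 = 8, a_2 = floor((12 + 5)/8) = 2.
  m_3 = 8*2 - 5 = 11, d_3 = (161 - 11^2)/8 = 40/8 = 5, a_3 = floor((12 + 11)/5) = 4.
  m_4 = 5*4 - 11 = 9, d_4 = (161 - 9^2)/5 = 80/5 = 16, a_4 = floor((12 + 9)/16) = 1.
  m_5 = 16*1 - 9 = 7, d_5 = (161 - 7^2)/16 = 112/16 = 7, a_5 = floor((12 + 7)/7) = 2.
  m_6 = 7*2 - 7 = 7, d_6 = (161 - 7^2)/7 = 112/7 = 16, a_6 = floor((12 + 7)/16) = 1.
  m_7 = 16*1 - 7 = 9, d_7 = (161 - 9^2)/16 = 80/16 = 5, a_7 = floor((12 + 9)/5) = 4.
  m_8 = 5*4 - 9 = 11, d_8 = (161 - 11^2)/5 = 40/5 = 8, a_8 = floor((12 + 11)/8) = 2.
  m_9 = 8*2 - 11 = 5, d_9 = (161 - 5^2)/8 = 136/8 = 17, a_9 = floor((12 + 5)/17) = 1.
  m_10 = 17*1 - 5 = 12, d_10 = (161 - 12^2)/17 = 17/17 = 1, a_10 = floor((12 + 12)/1) = 24.
  m_11 = 1*24 - 12 = 12, d_11 = (161 - 12^2)/1 = 17/1 = 17: (m_11, d_11) = (m_1, d_1) = (12, 17), so from here the quotients repeat a_1, ..., a_10; the period length is 10.
So sqrt(161) = [12; (1, 2, 4, 1, 2, 1, 4, 2, 1, 24)] with period length k = 10.
k is even, so the fundamental solution of x^2 - 161y^2 = 1 is (p_{k-1}, q_{k-1}) = (p_9, q_9); compute convergents through index 9.
Convergents (p_i = a_i*p_{i-1} + p_{i-2}, q_i = a_i*q_{i-1} + q_{i-2} with p_{-2}=0, p_{-1}=1, q_{-2}=1, q_{-1}=0):
  i=0: a_0=12, p_0 = 12*1 + 0 = 12, q_0 = 12*0 + 1 = 1.
  i=1: a_1=1, p_1 = 1*12 + 1 = 13, q_1 = 1*1 + 0 = 1.
  i=2: a_2=2, p_2 = 2*13 + 12 = 38, q_2 = 2*1 + 1 = 3.
  i=3: a_3=4, p_3 = 4*38 + 13 = 165, q_3 = 4*3 + 1 = 13.
  i=4: a_4=1, p_4 = 1*165 + 38 = 203, q_4 = 1*13 + 3 = 16.
  i=5: a_5=2, p_5 = 2*203 + 165 = 571, q_5 = 2*16 + 13 = 45.
  i=6: a_6=1, p_6 = 1*571 + 203 = 774, q_6 = 1*45 + 16 = 61.
  i=7: a_7=4, p_7 = 4*774 + 571 = 3667, q_7 = 4*61 + 45 = 289.
  i=8: a_8=2, p_8 = 2*3667 + 774 = 8108, q_8 = 2*289 + 61 = 639.
  i=9: a_9=1, p_9 = 1*8108 + 3667 = 11775, q_9 = 1*639 + 289 = 928.
Check: 11775^2 - 161*928^2 = 138650625 - 138650624 = 1, so (x, y) = (11775, 928) solves the equation, and by the theorem it is the least positive solution.

(x, y) = (11775, 928)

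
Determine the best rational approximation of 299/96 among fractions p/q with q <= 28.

81/26

Expand x = 299/96 as a continued fraction with the Euclidean algorithm:
  299 = 3*96 + 11, so a_0 = 3.
  96 = 8*11 + 8, so a_1 = 8.
  11 = 1*8 + 3, so a_2 = 1.
  8 = 2*3 + 2, so a_3 = 2.
  3 = 1*2 + 1, so a_4 = 1.
  2 = 2*1 + 0, so a_5 = 2.
so x = [3; 8, 1, 2, 1, 2].
Convergents (p_i = a_i*p_{i-1} + p_{i-2}, q_i = a_i*q_{i-1} + q_{i-2} with p_{-2}=0, p_{-1}=1, q_{-2}=1, q_{-1}=0), until the denominator exceeds 28:
  i=0: a_0=3, p_0 = 3*1 + 0 = 3, q_0 = 3*0 + 1 = 1.
  i=1: a_1=8, p_1 = 8*3 + 1 = 25, q_1 = 8*1 + 0 = 8.
  i=2: a_2=1, p_2 = 1*25 + 3 = 28, q_2 = 1*8 + 1 = 9.
  i=3: a_3=2, p_3 = 2*28 + 25 = 81, q_3 = 2*9 + 8 = 26.
  i=4: a_4=1, p_4 = 1*81 + 28 = 109, q_4 = 1*26 + 9 = 35.
q_4 = 35 > 28, so the last convergent with denominator <= 28 is p_3/q_3 = 81/26.
The closest fraction with denominator <= 28 is either p_3/q_3 or the intermediate fraction (k*p_3 + p_2)/(k*q_3 + q_2) with the largest k >= 1 whose denominator stays <= 28; these approach x as k grows, and every other convergent or intermediate fraction in range is farther away.
Largest k: floor((28 - q_2)/q_3) = floor((28 - 9)/26) = 0.
Since k = 0, no intermediate fraction beyond p_3/q_3 has denominator <= 28, so the convergent 81/26 is the closest (its error is |299*26 - 81*96|/(96*26) = 2/2496).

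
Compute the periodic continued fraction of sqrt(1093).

Write x_i = (sqrt(1093) + m_i)/d_i with (m_0, d_0) = (0, 1). a_0 = floor(sqrt(1093)) = 33, since 33^2 = 1089 <= 1093 < 1156 = 34^2.
Iterate m_{i+1} = d_i*a_i - m_i, d_{i+1} = (1093 - m_{i+1}^2)/d_i, a_{i+1} = floor((a_0 + m_{i+1})/d_{i+1}):
  m_1 = 1*33 - 0 = 33, d_1 = (1093 - 33^2)/1 = 4/1 = 4, a_1 = floor((33 + 33)/4) = 16.
  m_2 = 4*16 - 33 = 31, d_2 = (1093 - 31^2)/4 = 132/4 = 33, a_2 = floor((33 + 31)/33) = 1.
  m_3 = 33*1 - 31 = 2, d_3 = (1093 - 2^2)/33 = 1089/33 = 33, a_3 = floor((33 + 2)/33) = 1.
  m_4 = 33*1 - 2 = 31, d_4 = (1093 - 31^2)/33 = 132/33 = 4, a_4 = floor((33 + 31)/4) = 16.
  m_5 = 4*16 - 31 = 33, d_5 = (1093 - 33^2)/4 = 4/4 = 1, a_5 = floor((33 + 33)/1) = 66.
  m_6 = 1*66 - 33 = 33, d_6 = (1093 - 33^2)/1 = 4/1 = 4: (m_6, d_6) = (m_1, d_1) = (33, 4), so from here the quotients repeat a_1, ..., a_5; the period length is 5.
Hence the expansion of sqrt(1093) is a_0 = 33 followed by the repeating block 16, 1, 1, 16, 66 (period 5).

[33; (16, 1, 1, 16, 66)]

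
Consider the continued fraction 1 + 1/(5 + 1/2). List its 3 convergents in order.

1/1, 6/5, 13/11

Using the convergent recurrence p_i = a_i*p_{i-1} + p_{i-2}, q_i = a_i*q_{i-1} + q_{i-2} with p_{-2}=0, p_{-1}=1, q_{-2}=1, q_{-1}=0:
  i=0: a_0=1, p_0 = 1*1 + 0 = 1, q_0 = 1*0 + 1 = 1.
  i=1: a_1=5, p_1 = 5*1 + 1 = 6, q_1 = 5*1 + 0 = 5.
  i=2: a_2=2, p_2 = 2*6 + 1 = 13, q_2 = 2*5 + 1 = 11.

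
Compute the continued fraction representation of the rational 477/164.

[2; 1, 9, 1, 14]

Run the Euclidean algorithm on 477 and 164; the successive quotients are the partial quotients a_0, a_1, ... (each step inverts the fractional part left over by the previous one):
  477 = 2*164 + 149, so a_0 = 2.
  164 = 1*149 + 15, so a_1 = 1.
  149 = 9*15 + 14, so a_2 = 9.
  15 = 1*14 + 1, so a_3 = 1.
  14 = 14*1 + 0, so a_4 = 14.
The remainder reaches 0 after 5 divisions, so the expansion has 5 partial quotients, read off in order.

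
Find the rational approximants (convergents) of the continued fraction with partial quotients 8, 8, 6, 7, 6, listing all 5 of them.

Using the convergent recurrence p_i = a_i*p_{i-1} + p_{i-2}, q_i = a_i*q_{i-1} + q_{i-2} with p_{-2}=0, p_{-1}=1, q_{-2}=1, q_{-1}=0:
  i=0: a_0=8, p_0 = 8*1 + 0 = 8, q_0 = 8*0 + 1 = 1.
  i=1: a_1=8, p_1 = 8*8 + 1 = 65, q_1 = 8*1 + 0 = 8.
  i=2: a_2=6, p_2 = 6*65 + 8 = 398, q_2 = 6*8 + 1 = 49.
  i=3: a_3=7, p_3 = 7*398 + 65 = 2851, q_3 = 7*49 + 8 = 351.
  i=4: a_4=6, p_4 = 6*2851 + 398 = 17504, q_4 = 6*351 + 49 = 2155.

8/1, 65/8, 398/49, 2851/351, 17504/2155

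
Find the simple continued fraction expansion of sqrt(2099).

Write x_i = (sqrt(2099) + m_i)/d_i with (m_0, d_0) = (0, 1). a_0 = floor(sqrt(2099)) = 45, since 45^2 = 2025 <= 2099 < 2116 = 46^2.
Iterate m_{i+1} = d_i*a_i - m_i, d_{i+1} = (2099 - m_{i+1}^2)/d_i, a_{i+1} = floor((a_0 + m_{i+1})/d_{i+1}):
  m_1 = 1*45 - 0 = 45, d_1 = (2099 - 45^2)/1 = 74/1 = 74, a_1 = floor((45 + 45)/74) = 1.
  m_2 = 74*1 - 45 = 29, d_2 = (2099 - 29^2)/74 = 1258/74 = 17, a_2 = floor((45 + 29)/17) = 4.
  m_3 = 17*4 - 29 = 39, d_3 = (2099 - 39^2)/17 = 578/17 = 34, a_3 = floor((45 + 39)/34) = 2.
  m_4 = 34*2 - 39 = 29, d_4 = (2099 - 29^2)/34 = 1258/34 = 37, a_4 = floor((45 + 29)/37) = 2.
  m_5 = 37*2 - 29 = 45, d_5 = (2099 - 45^2)/37 = 74/37 = 2, a_5 = floor((45 + 45)/2) = 45.
  m_6 = 2*45 - 45 = 45, d_6 = (2099 - 45^2)/2 = 74/2 = 37, a_6 = floor((45 + 45)/37) = 2.
  m_7 = 37*2 - 45 = 29, d_7 = (2099 - 29^2)/37 = 1258/37 = 34, a_7 = floor((45 + 29)/34) = 2.
  m_8 = 34*2 - 29 = 39, d_8 = (2099 - 39^2)/34 = 578/34 = 17, a_8 = floor((45 + 39)/17) = 4.
  m_9 = 17*4 - 39 = 29, d_9 = (2099 - 29^2)/17 = 1258/17 = 74, a_9 = floor((45 + 29)/74) = 1.
  m_10 = 74*1 - 29 = 45, d_10 = (2099 - 45^2)/74 = 74/74 = 1, a_10 = floor((45 + 45)/1) = 90.
  m_11 = 1*90 - 45 = 45, d_11 = (2099 - 45^2)/1 = 74/1 = 74: (m_11, d_11) = (m_1, d_1) = (45, 74), so from here the quotients repeat a_1, ..., a_10; the period length is 10.
Hence the expansion of sqrt(2099) is a_0 = 45 followed by the repeating block 1, 4, 2, 2, 45, 2, 2, 4, 1, 90 (period 10).

[45; (1, 4, 2, 2, 45, 2, 2, 4, 1, 90)]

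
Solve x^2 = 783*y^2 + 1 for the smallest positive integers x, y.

First expand sqrt(783) as a continued fraction. With x_i = (sqrt(783) + m_i)/d_i and (m_0, d_0) = (0, 1): a_0 = floor(sqrt(783)) = 27, since 27^2 = 729 <= 783 < 784 = 28^2.
Iterate m_{i+1} = d_i*a_i - m_i, d_{i+1} = (783 - m_{i+1}^2)/d_i, a_{i+1} = floor((a_0 + m_{i+1})/d_{i+1}):
  m_1 = 1*27 - 0 = 27, d_1 = (783 - 27^2)/1 = 54/1 = 54, a_1 = floor((27 + 27)/54) = 1.
  m_2 = 54*1 - 27 = 27, d_2 = (783 - 27^2)/54 = 54/54 = 1, a_2 = floor((27 + 27)/1) = 54.
  m_3 = 1*54 - 27 = 27, d_3 = (783 - 27^2)/1 = 54/1 = 54: (m_3, d_3) = (m_1, d_1) = (27, 54), so from here the quotients repeat a_1, a_2; the period length is 2.
So sqrt(783) = [27; (1, 54)] with period length k = 2.
k is even, so the fundamental solution of x^2 - 783y^2 = 1 is (p_{k-1}, q_{k-1}) = (p_1, q_1); compute convergents through index 1.
Convergents (p_i = a_i*p_{i-1} + p_{i-2}, q_i = a_i*q_{i-1} + q_{i-2} with p_{-2}=0, p_{-1}=1, q_{-2}=1, q_{-1}=0):
  i=0: a_0=27, p_0 = 27*1 + 0 = 27, q_0 = 27*0 + 1 = 1.
  i=1: a_1=1, p_1 = 1*27 + 1 = 28, q_1 = 1*1 + 0 = 1.
Check: 28^2 - 783*1^2 = 784 - 783 = 1, so (x, y) = (28, 1) solves the equation, and by the theorem it is the least positive solution.

(x, y) = (28, 1)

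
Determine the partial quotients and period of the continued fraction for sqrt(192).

[13; (1, 5, 1, 26)]

Write x_i = (sqrt(192) + m_i)/d_i with (m_0, d_0) = (0, 1). a_0 = floor(sqrt(192)) = 13, since 13^2 = 169 <= 192 < 196 = 14^2.
Iterate m_{i+1} = d_i*a_i - m_i, d_{i+1} = (192 - m_{i+1}^2)/d_i, a_{i+1} = floor((a_0 + m_{i+1})/d_{i+1}):
  m_1 = 1*13 - 0 = 13, d_1 = (192 - 13^2)/1 = 23/1 = 23, a_1 = floor((13 + 13)/23) = 1.
  m_2 = 23*1 - 13 = 10, d_2 = (192 - 10^2)/23 = 92/23 = 4, a_2 = floor((13 + 10)/4) = 5.
  m_3 = 4*5 - 10 = 10, d_3 = (192 - 10^2)/4 = 92/4 = 23, a_3 = floor((13 + 10)/23) = 1.
  m_4 = 23*1 - 10 = 13, d_4 = (192 - 13^2)/23 = 23/23 = 1, a_4 = floor((13 + 13)/1) = 26.
  m_5 = 1*26 - 13 = 13, d_5 = (192 - 13^2)/1 = 23/1 = 23: (m_5, d_5) = (m_1, d_1) = (13, 23), so from here the quotients repeat a_1, ..., a_4; the period length is 4.
Hence the expansion of sqrt(192) is a_0 = 13 followed by the repeating block 1, 5, 1, 26 (period 4).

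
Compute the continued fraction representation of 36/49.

[0; 1, 2, 1, 3, 3]

Run the Euclidean algorithm on 36 and 49; the successive quotients are the partial quotients a_0, a_1, ... (each step inverts the fractional part left over by the previous one):
  36 = 0*49 + 36, so a_0 = 0.
  49 = 1*36 + 13, so a_1 = 1.
  36 = 2*13 + 10, so a_2 = 2.
  13 = 1*10 + 3, so a_3 = 1.
  10 = 3*3 + 1, so a_4 = 3.
  3 = 3*1 + 0, so a_5 = 3.
The remainder reaches 0 after 6 divisions, so the expansion has 6 partial quotients, read off in order.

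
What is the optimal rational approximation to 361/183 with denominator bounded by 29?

Expand x = 361/183 as a continued fraction with the Euclidean algorithm:
  361 = 1*183 + 178, so a_0 = 1.
  183 = 1*178 + 5, so a_1 = 1.
  178 = 35*5 + 3, so a_2 = 35.
  5 = 1*3 + 2, so a_3 = 1.
  3 = 1*2 + 1, so a_4 = 1.
  2 = 2*1 + 0, so a_5 = 2.
so x = [1; 1, 35, 1, 1, 2].
Convergents (p_i = a_i*p_{i-1} + p_{i-2}, q_i = a_i*q_{i-1} + q_{i-2} with p_{-2}=0, p_{-1}=1, q_{-2}=1, q_{-1}=0), until the denominator exceeds 29:
  i=0: a_0=1, p_0 = 1*1 + 0 = 1, q_0 = 1*0 + 1 = 1.
  i=1: a_1=1, p_1 = 1*1 + 1 = 2, q_1 = 1*1 + 0 = 1.
  i=2: a_2=35, p_2 = 35*2 + 1 = 71, q_2 = 35*1 + 1 = 36.
q_2 = 36 > 29, so the last convergent with denominator <= 29 is p_1/q_1 = 2/1.
The closest fraction with denominator <= 29 is either p_1/q_1 or the intermediate fraction (k*p_1 + p_0)/(k*q_1 + q_0) with the largest k >= 1 whose denominator stays <= 29; these approach x as k grows, and every other convergent or intermediate fraction in range is farther away.
Largest k: floor((29 - q_0)/q_1) = floor((29 - 1)/1) = 28.
That gives (28*2 + 1)/(28*1 + 1) = 57/29.
Compare the errors: |x - 2/1| = |361*1 - 2*183|/(183*1) = 5/183, and |x - 57/29| = |361*29 - 57*183|/(183*29) = 38/5307.
Cross-multiplying, 38*183 = 6954 < 26535 = 5*5307, so 38/5307 is smaller: the intermediate fraction 57/29 is closer to x than 2/1.

57/29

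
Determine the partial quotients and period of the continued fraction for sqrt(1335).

[36; (1, 1, 6, 7, 6, 1, 1, 72)]

Write x_i = (sqrt(1335) + m_i)/d_i with (m_0, d_0) = (0, 1). a_0 = floor(sqrt(1335)) = 36, since 36^2 = 1296 <= 1335 < 1369 = 37^2.
Iterate m_{i+1} = d_i*a_i - m_i, d_{i+1} = (1335 - m_{i+1}^2)/d_i, a_{i+1} = floor((a_0 + m_{i+1})/d_{i+1}):
  m_1 = 1*36 - 0 = 36, d_1 = (1335 - 36^2)/1 = 39/1 = 39, a_1 = floor((36 + 36)/39) = 1.
  m_2 = 39*1 - 36 = 3, d_2 = (1335 - 3^2)/39 = 1326/39 = 34, a_2 = floor((36 + 3)/34) = 1.
  m_3 = 34*1 - 3 = 31, d_3 = (1335 - 31^2)/34 = 374/34 = 11, a_3 = floor((36 + 31)/11) = 6.
  m_4 = 11*6 - 31 = 35, d_4 = (1335 - 35^2)/11 = 110/11 = 10, a_4 = floor((36 + 35)/10) = 7.
  m_5 = 10*7 - 35 = 35, d_5 = (1335 - 35^2)/10 = 110/10 = 11, a_5 = floor((36 + 35)/11) = 6.
  m_6 = 11*6 - 35 = 31, d_6 = (1335 - 31^2)/11 = 374/11 = 34, a_6 = floor((36 + 31)/34) = 1.
  m_7 = 34*1 - 31 = 3, d_7 = (1335 - 3^2)/34 = 1326/34 = 39, a_7 = floor((36 + 3)/39) = 1.
  m_8 = 39*1 - 3 = 36, d_8 = (1335 - 36^2)/39 = 39/39 = 1, a_8 = floor((36 + 36)/1) = 72.
  m_9 = 1*72 - 36 = 36, d_9 = (1335 - 36^2)/1 = 39/1 = 39: (m_9, d_9) = (m_1, d_1) = (36, 39), so from here the quotients repeat a_1, ..., a_8; the period length is 8.
Hence the expansion of sqrt(1335) is a_0 = 36 followed by the repeating block 1, 1, 6, 7, 6, 1, 1, 72 (period 8).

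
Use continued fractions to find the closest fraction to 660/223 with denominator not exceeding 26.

Expand x = 660/223 as a continued fraction with the Euclidean algorithm:
  660 = 2*223 + 214, so a_0 = 2.
  223 = 1*214 + 9, so a_1 = 1.
  214 = 23*9 + 7, so a_2 = 23.
  9 = 1*7 + 2, so a_3 = 1.
  7 = 3*2 + 1, so a_4 = 3.
  2 = 2*1 + 0, so a_5 = 2.
so x = [2; 1, 23, 1, 3, 2].
Convergents (p_i = a_i*p_{i-1} + p_{i-2}, q_i = a_i*q_{i-1} + q_{i-2} with p_{-2}=0, p_{-1}=1, q_{-2}=1, q_{-1}=0), until the denominator exceeds 26:
  i=0: a_0=2, p_0 = 2*1 + 0 = 2, q_0 = 2*0 + 1 = 1.
  i=1: a_1=1, p_1 = 1*2 + 1 = 3, q_1 = 1*1 + 0 = 1.
  i=2: a_2=23, p_2 = 23*3 + 2 = 71, q_2 = 23*1 + 1 = 24.
  i=3: a_3=1, p_3 = 1*71 + 3 = 74, q_3 = 1*24 + 1 = 25.
  i=4: a_4=3, p_4 = 3*74 + 71 = 293, q_4 = 3*25 + 24 = 99.
q_4 = 99 > 26, so the last convergent with denominator <= 26 is p_3/q_3 = 74/25.
The closest fraction with denominator <= 26 is either p_3/q_3 or the intermediate fraction (k*p_3 + p_2)/(k*q_3 + q_2) with the largest k >= 1 whose denominator stays <= 26; these approach x as k grows, and every other convergent or intermediate fraction in range is farther away.
Largest k: floor((26 - q_2)/q_3) = floor((26 - 24)/25) = 0.
Since k = 0, no intermediate fraction beyond p_3/q_3 has denominator <= 26, so the convergent 74/25 is the closest (its error is |660*25 - 74*223|/(223*25) = 2/5575).

74/25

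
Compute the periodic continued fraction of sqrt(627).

[25; (25, 50)]

Write x_i = (sqrt(627) + m_i)/d_i with (m_0, d_0) = (0, 1). a_0 = floor(sqrt(627)) = 25, since 25^2 = 625 <= 627 < 676 = 26^2.
Iterate m_{i+1} = d_i*a_i - m_i, d_{i+1} = (627 - m_{i+1}^2)/d_i, a_{i+1} = floor((a_0 + m_{i+1})/d_{i+1}):
  m_1 = 1*25 - 0 = 25, d_1 = (627 - 25^2)/1 = 2/1 = 2, a_1 = floor((25 + 25)/2) = 25.
  m_2 = 2*25 - 25 = 25, d_2 = (627 - 25^2)/2 = 2/2 = 1, a_2 = floor((25 + 25)/1) = 50.
  m_3 = 1*50 - 25 = 25, d_3 = (627 - 25^2)/1 = 2/1 = 2: (m_3, d_3) = (m_1, d_1) = (25, 2), so from here the quotients repeat a_1, a_2; the period length is 2.
Hence the expansion of sqrt(627) is a_0 = 25 followed by the repeating block 25, 50 (period 2).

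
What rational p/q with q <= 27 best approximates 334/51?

Expand x = 334/51 as a continued fraction with the Euclidean algorithm:
  334 = 6*51 + 28, so a_0 = 6.
  51 = 1*28 + 23, so a_1 = 1.
  28 = 1*23 + 5, so a_2 = 1.
  23 = 4*5 + 3, so a_3 = 4.
  5 = 1*3 + 2, so a_4 = 1.
  3 = 1*2 + 1, so a_5 = 1.
  2 = 2*1 + 0, so a_6 = 2.
so x = [6; 1, 1, 4, 1, 1, 2].
Convergents (p_i = a_i*p_{i-1} + p_{i-2}, q_i = a_i*q_{i-1} + q_{i-2} with p_{-2}=0, p_{-1}=1, q_{-2}=1, q_{-1}=0), until the denominator exceeds 27:
  i=0: a_0=6, p_0 = 6*1 + 0 = 6, q_0 = 6*0 + 1 = 1.
  i=1: a_1=1, p_1 = 1*6 + 1 = 7, q_1 = 1*1 + 0 = 1.
  i=2: a_2=1, p_2 = 1*7 + 6 = 13, q_2 = 1*1 + 1 = 2.
  i=3: a_3=4, p_3 = 4*13 + 7 = 59, q_3 = 4*2 + 1 = 9.
  i=4: a_4=1, p_4 = 1*59 + 13 = 72, q_4 = 1*9 + 2 = 11.
  i=5: a_5=1, p_5 = 1*72 + 59 = 131, q_5 = 1*11 + 9 = 20.
  i=6: a_6=2, p_6 = 2*131 + 72 = 334, q_6 = 2*20 + 11 = 51.
q_6 = 51 > 27, so the last convergent with denominator <= 27 is p_5/q_5 = 131/20.
The closest fraction with denominator <= 27 is either p_5/q_5 or the intermediate fraction (k*p_5 + p_4)/(k*q_5 + q_4) with the largest k >= 1 whose denominator stays <= 27; these approach x as k grows, and every other convergent or intermediate fraction in range is farther away.
Largest k: floor((27 - q_4)/q_5) = floor((27 - 11)/20) = 0.
Since k = 0, no intermediate fraction beyond p_5/q_5 has denominator <= 27, so the convergent 131/20 is the closest (its error is |334*20 - 131*51|/(51*20) = 1/1020).

131/20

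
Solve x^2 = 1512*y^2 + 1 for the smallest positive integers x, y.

First expand sqrt(1512) as a continued fraction. With x_i = (sqrt(1512) + m_i)/d_i and (m_0, d_0) = (0, 1): a_0 = floor(sqrt(1512)) = 38, since 38^2 = 1444 <= 1512 < 1521 = 39^2.
Iterate m_{i+1} = d_i*a_i - m_i, d_{i+1} = (1512 - m_{i+1}^2)/d_i, a_{i+1} = floor((a_0 + m_{i+1})/d_{i+1}):
  m_1 = 1*38 - 0 = 38, d_1 = (1512 - 38^2)/1 = 68/1 = 68, a_1 = floor((38 + 38)/68) = 1.
  m_2 = 68*1 - 38 = 30, d_2 = (1512 - 30^2)/68 = 612/68 = 9, a_2 = floor((38 + 30)/9) = 7.
  m_3 = 9*7 - 30 = 33, d_3 = (1512 - 33^2)/9 = 423/9 = 47, a_3 = floor((38 + 33)/47) = 1.
  m_4 = 47*1 - 33 = 14, d_4 = (1512 - 14^2)/47 = 1316/47 = 28, a_4 = floor((38 + 14)/28) = 1.
  m_5 = 28*1 - 14 = 14, d_5 = (1512 - 14^2)/28 = 1316/28 = 47, a_5 = floor((38 + 14)/47) = 1.
  m_6 = 47*1 - 14 = 33, d_6 = (1512 - 33^2)/47 = 423/47 = 9, a_6 = floor((38 + 33)/9) = 7.
  m_7 = 9*7 - 33 = 30, d_7 = (1512 - 30^2)/9 = 612/9 = 68, a_7 = floor((38 + 30)/68) = 1.
  m_8 = 68*1 - 30 = 38, d_8 = (1512 - 38^2)/68 = 68/68 = 1, a_8 = floor((38 + 38)/1) = 76.
  m_9 = 1*76 - 38 = 38, d_9 = (1512 - 38^2)/1 = 68/1 = 68: (m_9, d_9) = (m_1, d_1) = (38, 68), so from here the quotients repeat a_1, ..., a_8; the period length is 8.
So sqrt(1512) = [38; (1, 7, 1, 1, 1, 7, 1, 76)] with period length k = 8.
k is even, so the fundamental solution of x^2 - 1512y^2 = 1 is (p_{k-1}, q_{k-1}) = (p_7, q_7); compute convergents through index 7.
Convergents (p_i = a_i*p_{i-1} + p_{i-2}, q_i = a_i*q_{i-1} + q_{i-2} with p_{-2}=0, p_{-1}=1, q_{-2}=1, q_{-1}=0):
  i=0: a_0=38, p_0 = 38*1 + 0 = 38, q_0 = 38*0 + 1 = 1.
  i=1: a_1=1, p_1 = 1*38 + 1 = 39, q_1 = 1*1 + 0 = 1.
  i=2: a_2=7, p_2 = 7*39 + 38 = 311, q_2 = 7*1 + 1 = 8.
  i=3: a_3=1, p_3 = 1*311 + 39 = 350, q_3 = 1*8 + 1 = 9.
  i=4: a_4=1, p_4 = 1*350 + 311 = 661, q_4 = 1*9 + 8 = 17.
  i=5: a_5=1, p_5 = 1*661 + 350 = 1011, q_5 = 1*17 + 9 = 26.
  i=6: a_6=7, p_6 = 7*1011 + 661 = 7738, q_6 = 7*26 + 17 = 199.
  i=7: a_7=1, p_7 = 1*7738 + 1011 = 8749, q_7 = 1*199 + 26 = 225.
Check: 8749^2 - 1512*225^2 = 76545001 - 76545000 = 1, so (x, y) = (8749, 225) solves the equation, and by the theorem it is the least positive solution.

(x, y) = (8749, 225)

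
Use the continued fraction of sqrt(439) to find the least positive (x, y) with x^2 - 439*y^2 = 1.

(x, y) = (440, 21)

First expand sqrt(439) as a continued fraction. With x_i = (sqrt(439) + m_i)/d_i and (m_0, d_0) = (0, 1): a_0 = floor(sqrt(439)) = 20, since 20^2 = 400 <= 439 < 441 = 21^2.
Iterate m_{i+1} = d_i*a_i - m_i, d_{i+1} = (439 - m_{i+1}^2)/d_i, a_{i+1} = floor((a_0 + m_{i+1})/d_{i+1}):
  m_1 = 1*20 - 0 = 20, d_1 = (439 - 20^2)/1 = 39/1 = 39, a_1 = floor((20 + 20)/39) = 1.
  m_2 = 39*1 - 20 = 19, d_2 = (439 - 19^2)/39 = 78/39 = 2, a_2 = floor((20 + 19)/2) = 19.
  m_3 = 2*19 - 19 = 19, d_3 = (439 - 19^2)/2 = 78/2 = 39, a_3 = floor((20 + 19)/39) = 1.
  m_4 = 39*1 - 19 = 20, d_4 = (439 - 20^2)/39 = 39/39 = 1, a_4 = floor((20 + 20)/1) = 40.
  m_5 = 1*40 - 20 = 20, d_5 = (439 - 20^2)/1 = 39/1 = 39: (m_5, d_5) = (m_1, d_1) = (20, 39), so from here the quotients repeat a_1, ..., a_4; the period length is 4.
So sqrt(439) = [20; (1, 19, 1, 40)] with period length k = 4.
k is even, so the fundamental solution of x^2 - 439y^2 = 1 is (p_{k-1}, q_{k-1}) = (p_3, q_3); compute convergents through index 3.
Convergents (p_i = a_i*p_{i-1} + p_{i-2}, q_i = a_i*q_{i-1} + q_{i-2} with p_{-2}=0, p_{-1}=1, q_{-2}=1, q_{-1}=0):
  i=0: a_0=20, p_0 = 20*1 + 0 = 20, q_0 = 20*0 + 1 = 1.
  i=1: a_1=1, p_1 = 1*20 + 1 = 21, q_1 = 1*1 + 0 = 1.
  i=2: a_2=19, p_2 = 19*21 + 20 = 419, q_2 = 19*1 + 1 = 20.
  i=3: a_3=1, p_3 = 1*419 + 21 = 440, q_3 = 1*20 + 1 = 21.
Check: 440^2 - 439*21^2 = 193600 - 193599 = 1, so (x, y) = (440, 21) solves the equation, and by the theorem it is the least positive solution.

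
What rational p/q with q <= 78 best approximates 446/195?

167/73

Expand x = 446/195 as a continued fraction with the Euclidean algorithm:
  446 = 2*195 + 56, so a_0 = 2.
  195 = 3*56 + 27, so a_1 = 3.
  56 = 2*27 + 2, so a_2 = 2.
  27 = 13*2 + 1, so a_3 = 13.
  2 = 2*1 + 0, so a_4 = 2.
so x = [2; 3, 2, 13, 2].
Convergents (p_i = a_i*p_{i-1} + p_{i-2}, q_i = a_i*q_{i-1} + q_{i-2} with p_{-2}=0, p_{-1}=1, q_{-2}=1, q_{-1}=0), until the denominator exceeds 78:
  i=0: a_0=2, p_0 = 2*1 + 0 = 2, q_0 = 2*0 + 1 = 1.
  i=1: a_1=3, p_1 = 3*2 + 1 = 7, q_1 = 3*1 + 0 = 3.
  i=2: a_2=2, p_2 = 2*7 + 2 = 16, q_2 = 2*3 + 1 = 7.
  i=3: a_3=13, p_3 = 13*16 + 7 = 215, q_3 = 13*7 + 3 = 94.
q_3 = 94 > 78, so the last convergent with denominator <= 78 is p_2/q_2 = 16/7.
The closest fraction with denominator <= 78 is either p_2/q_2 or the intermediate fraction (k*p_2 + p_1)/(k*q_2 + q_1) with the largest k >= 1 whose denominator stays <= 78; these approach x as k grows, and every other convergent or intermediate fraction in range is farther away.
Largest k: floor((78 - q_1)/q_2) = floor((78 - 3)/7) = 10.
That gives (10*16 + 7)/(10*7 + 3) = 167/73.
Compare the errors: |x - 16/7| = |446*7 - 16*195|/(195*7) = 2/1365, and |x - 167/73| = |446*73 - 167*195|/(195*73) = 7/14235.
Cross-multiplying, 7*1365 = 9555 < 28470 = 2*14235, so 7/14235 is smaller: the intermediate fraction 167/73 is closer to x than 16/7.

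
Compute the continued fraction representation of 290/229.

[1; 3, 1, 3, 15]

Run the Euclidean algorithm on 290 and 229; the successive quotients are the partial quotients a_0, a_1, ... (each step inverts the fractional part left over by the previous one):
  290 = 1*229 + 61, so a_0 = 1.
  229 = 3*61 + 46, so a_1 = 3.
  61 = 1*46 + 15, so a_2 = 1.
  46 = 3*15 + 1, so a_3 = 3.
  15 = 15*1 + 0, so a_4 = 15.
The remainder reaches 0 after 5 divisions, so the expansion has 5 partial quotients, read off in order.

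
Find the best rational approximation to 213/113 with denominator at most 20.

Expand x = 213/113 as a continued fraction with the Euclidean algorithm:
  213 = 1*113 + 100, so a_0 = 1.
  113 = 1*100 + 13, so a_1 = 1.
  100 = 7*13 + 9, so a_2 = 7.
  13 = 1*9 + 4, so a_3 = 1.
  9 = 2*4 + 1, so a_4 = 2.
  4 = 4*1 + 0, so a_5 = 4.
so x = [1; 1, 7, 1, 2, 4].
Convergents (p_i = a_i*p_{i-1} + p_{i-2}, q_i = a_i*q_{i-1} + q_{i-2} with p_{-2}=0, p_{-1}=1, q_{-2}=1, q_{-1}=0), until the denominator exceeds 20:
  i=0: a_0=1, p_0 = 1*1 + 0 = 1, q_0 = 1*0 + 1 = 1.
  i=1: a_1=1, p_1 = 1*1 + 1 = 2, q_1 = 1*1 + 0 = 1.
  i=2: a_2=7, p_2 = 7*2 + 1 = 15, q_2 = 7*1 + 1 = 8.
  i=3: a_3=1, p_3 = 1*15 + 2 = 17, q_3 = 1*8 + 1 = 9.
  i=4: a_4=2, p_4 = 2*17 + 15 = 49, q_4 = 2*9 + 8 = 26.
q_4 = 26 > 20, so the last convergent with denominator <= 20 is p_3/q_3 = 17/9.
The closest fraction with denominator <= 20 is either p_3/q_3 or the intermediate fraction (k*p_3 + p_2)/(k*q_3 + q_2) with the largest k >= 1 whose denominator stays <= 20; these approach x as k grows, and every other convergent or intermediate fraction in range is farther away.
Largest k: floor((20 - q_2)/q_3) = floor((20 - 8)/9) = 1.
That gives (1*17 + 15)/(1*9 + 8) = 32/17.
Compare the errors: |x - 17/9| = |213*9 - 17*113|/(113*9) = 4/1017, and |x - 32/17| = |213*17 - 32*113|/(113*17) = 5/1921.
Cross-multiplying, 5*1017 = 5085 < 7684 = 4*1921, so 5/1921 is smaller: the intermediate fraction 32/17 is closer to x than 17/9.

32/17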